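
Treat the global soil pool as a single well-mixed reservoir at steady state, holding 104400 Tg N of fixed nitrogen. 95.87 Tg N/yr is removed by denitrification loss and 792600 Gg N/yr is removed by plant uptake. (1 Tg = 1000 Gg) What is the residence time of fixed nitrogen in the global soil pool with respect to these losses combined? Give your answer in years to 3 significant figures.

118 yr

Convert the plant uptake flux: 792600 Gg N/yr = 792.6 Tg N/yr.
Total removal = 95.87 + 792.6 = 888.47 Tg N/yr.
τ = M / ΣF_out = 104400 / 888.47 = 117.5 yr.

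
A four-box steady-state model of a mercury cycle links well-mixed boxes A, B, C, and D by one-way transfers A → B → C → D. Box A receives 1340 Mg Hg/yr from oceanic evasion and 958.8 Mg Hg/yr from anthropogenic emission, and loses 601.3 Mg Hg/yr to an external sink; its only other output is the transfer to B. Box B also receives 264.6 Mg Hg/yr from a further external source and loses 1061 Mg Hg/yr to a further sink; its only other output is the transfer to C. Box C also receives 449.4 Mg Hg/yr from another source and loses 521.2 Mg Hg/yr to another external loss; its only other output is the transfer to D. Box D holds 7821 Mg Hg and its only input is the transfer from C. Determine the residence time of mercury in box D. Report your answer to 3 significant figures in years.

Box A: F(A→B) = (1340 + 958.8) − 601.3 = 1697.5 Mg Hg/yr.
Box B: F(B→C) = (1697.5 + 264.6) − 1061 = 901.10 Mg Hg/yr.
Box C: F(C→D) = (901.10 + 449.4) − 521.2 = 829.30 Mg Hg/yr.
Box D throughput = its input = 829.30 Mg Hg/yr; τ = 7821 / 829.30 = 9.431 yr.

9.43 yr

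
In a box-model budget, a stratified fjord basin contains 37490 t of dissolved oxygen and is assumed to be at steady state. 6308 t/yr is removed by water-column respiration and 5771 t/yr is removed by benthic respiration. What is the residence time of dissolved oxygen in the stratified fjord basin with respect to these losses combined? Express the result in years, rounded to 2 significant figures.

3.1 yr

Total removal = 6308 + 5771 = 12079 t/yr.
τ = M / ΣF_out = 37490 / 12079 = 3.104 yr.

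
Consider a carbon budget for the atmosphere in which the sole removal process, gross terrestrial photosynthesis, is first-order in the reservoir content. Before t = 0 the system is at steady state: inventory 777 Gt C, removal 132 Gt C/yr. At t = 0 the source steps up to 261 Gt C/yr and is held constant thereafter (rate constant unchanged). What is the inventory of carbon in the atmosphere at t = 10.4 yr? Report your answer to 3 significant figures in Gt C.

τ = M₀/F₀ = 777/132 = 5.886 yr; rate constant k = 1/τ.
New steady state M_∞ = F₁/k = F₁·τ = 261 × 5.886 = 1536.3 Gt C.
M(t) = M_∞ + (M₀ − M_∞)·e^(−t/τ); t/τ = 10.4/5.886 = 1.767, so e^(−t/τ) = 0.1709.
M(t) = 1536.3 − 759.3 × 0.1709 = 1406.6 Gt C.

1410 Gt C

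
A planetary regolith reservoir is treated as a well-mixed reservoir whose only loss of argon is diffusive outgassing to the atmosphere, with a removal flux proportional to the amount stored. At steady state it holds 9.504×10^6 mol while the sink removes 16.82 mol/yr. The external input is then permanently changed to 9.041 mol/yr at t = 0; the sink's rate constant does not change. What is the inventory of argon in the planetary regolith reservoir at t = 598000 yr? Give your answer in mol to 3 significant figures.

τ = M₀/F₀ = 9.504×10^6/16.82 = 565000 yr; rate constant k = 1/τ.
New steady state M_∞ = F₁/k = F₁·τ = 9.041 × 565000 = 5.1085×10^6 mol.
M(t) = M_∞ + (M₀ − M_∞)·e^(−t/τ); t/τ = 598000/565000 = 1.058, so e^(−t/τ) = 0.3470.
M(t) = 5.1085×10^6 + 4.395×10^6 × 0.3470 = 6.6339×10^6 mol.

6.63×10^6 mol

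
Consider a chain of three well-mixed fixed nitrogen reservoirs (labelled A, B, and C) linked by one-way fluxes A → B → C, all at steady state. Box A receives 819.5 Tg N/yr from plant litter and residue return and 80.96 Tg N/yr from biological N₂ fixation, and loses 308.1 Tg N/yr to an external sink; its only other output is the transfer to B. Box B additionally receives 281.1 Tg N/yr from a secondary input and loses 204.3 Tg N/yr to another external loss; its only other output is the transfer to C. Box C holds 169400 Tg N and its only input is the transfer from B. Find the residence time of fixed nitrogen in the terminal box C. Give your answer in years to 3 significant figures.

253 yr

Box A: F(A→B) = (819.5 + 80.96) − 308.1 = 592.36 Tg N/yr.
Box B: F(B→C) = (592.36 + 281.1) − 204.3 = 669.16 Tg N/yr.
Box C throughput = its input = 669.16 Tg N/yr; τ = 169400 / 669.16 = 253.2 yr.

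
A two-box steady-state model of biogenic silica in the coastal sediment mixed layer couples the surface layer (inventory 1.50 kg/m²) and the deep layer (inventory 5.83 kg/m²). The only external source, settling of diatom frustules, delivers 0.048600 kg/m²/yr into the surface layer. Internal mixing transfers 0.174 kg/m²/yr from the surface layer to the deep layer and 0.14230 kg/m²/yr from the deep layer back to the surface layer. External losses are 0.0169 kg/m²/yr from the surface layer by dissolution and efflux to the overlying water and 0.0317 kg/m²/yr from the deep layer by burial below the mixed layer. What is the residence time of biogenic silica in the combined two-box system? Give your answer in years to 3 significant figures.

Residence time in the combined system uses the total inventory and the total *external* removal — internal exchanges between the two boxes cancel.
M_total = 1.50 + 5.83 = 7.3300 kg/m².
ΣF_external_out = 0.0169 + 0.0317 = 0.048600 kg/m²/yr.
τ = M_total / ΣF_ext = 7.3300 / 0.048600 = 150.8 yr.

151 yr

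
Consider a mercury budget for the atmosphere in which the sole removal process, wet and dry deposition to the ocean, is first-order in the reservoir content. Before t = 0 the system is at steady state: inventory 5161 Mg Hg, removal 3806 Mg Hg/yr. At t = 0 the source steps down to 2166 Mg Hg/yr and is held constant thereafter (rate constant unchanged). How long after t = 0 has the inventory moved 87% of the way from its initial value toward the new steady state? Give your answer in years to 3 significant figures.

τ = M₀/F₀ = 5161/3806 = 1.356 yr.
The remaining gap fraction is e^(−t/τ); 87% covered ⇒ e^(−t/τ) = 0.130.
t = −τ ln(0.130) = 1.356 × 2.040 = 2.767 yr.

2.77 yr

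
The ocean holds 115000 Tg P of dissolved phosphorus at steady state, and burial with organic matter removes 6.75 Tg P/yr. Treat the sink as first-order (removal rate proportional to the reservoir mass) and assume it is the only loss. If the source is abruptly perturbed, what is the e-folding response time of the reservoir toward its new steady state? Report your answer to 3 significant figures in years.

For a linear reservoir the response time equals the residence time τ = M/F.
τ = 115000 / 6.75 = 17040 yr.

17000 yr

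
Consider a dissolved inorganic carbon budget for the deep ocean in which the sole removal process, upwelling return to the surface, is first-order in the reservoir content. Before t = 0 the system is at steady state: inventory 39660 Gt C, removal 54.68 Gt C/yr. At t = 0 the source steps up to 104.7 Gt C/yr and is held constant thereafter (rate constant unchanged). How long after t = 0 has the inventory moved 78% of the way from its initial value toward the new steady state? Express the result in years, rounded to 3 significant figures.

τ = M₀/F₀ = 39660/54.68 = 725.3 yr.
The remaining gap fraction is e^(−t/τ); 78% covered ⇒ e^(−t/τ) = 0.220.
t = −τ ln(0.220) = 725.3 × 1.514 = 1098 yr.

1100 yr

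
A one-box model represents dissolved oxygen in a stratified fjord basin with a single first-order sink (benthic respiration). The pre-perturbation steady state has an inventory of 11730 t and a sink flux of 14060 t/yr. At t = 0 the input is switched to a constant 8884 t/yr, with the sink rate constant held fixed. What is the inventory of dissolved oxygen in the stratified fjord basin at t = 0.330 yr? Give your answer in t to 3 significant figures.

τ = M₀/F₀ = 11730/14060 = 0.8343 yr; rate constant k = 1/τ.
New steady state M_∞ = F₁/k = F₁·τ = 8884 × 0.8343 = 7411.8 t.
M(t) = M_∞ + (M₀ − M_∞)·e^(−t/τ); t/τ = 0.330/0.8343 = 0.3955, so e^(−t/τ) = 0.6733.
M(t) = 7411.8 + 4318 × 0.6733 = 10319 t.

10300 t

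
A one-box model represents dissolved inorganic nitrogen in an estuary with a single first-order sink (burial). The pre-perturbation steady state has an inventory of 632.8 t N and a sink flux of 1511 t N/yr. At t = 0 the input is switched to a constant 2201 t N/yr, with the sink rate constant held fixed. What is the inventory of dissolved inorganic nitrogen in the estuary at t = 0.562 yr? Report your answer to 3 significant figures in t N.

846 t N

The sink rate constant is k = F₀/M₀ = 1511/632.8 = 2.388 yr⁻¹.
Solving dM/dt = F₁ − kM with M(0) = M₀ gives M(t) = F₁/k + (M₀ − F₁/k)·e^(−kt).
F₁/k = 2201/2.388 = 921.77 t N; kt = 2.388 × 0.562 = 1.342, e^(−kt) = 0.2613.
M(0.562) = 921.77 + (632.8 − 921.77) × 0.2613 = 921.77 − 75.52 = 846.25 t N.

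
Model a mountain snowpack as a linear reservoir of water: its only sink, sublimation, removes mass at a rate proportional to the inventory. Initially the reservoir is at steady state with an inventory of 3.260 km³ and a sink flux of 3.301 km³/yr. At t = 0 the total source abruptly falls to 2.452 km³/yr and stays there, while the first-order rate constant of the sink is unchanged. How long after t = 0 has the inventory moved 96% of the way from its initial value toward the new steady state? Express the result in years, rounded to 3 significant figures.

τ = M₀/F₀ = 3.260/3.301 = 0.9876 yr.
The remaining gap fraction is e^(−t/τ); 96% covered ⇒ e^(−t/τ) = 0.0400.
t = −τ ln(0.0400) = 0.9876 × 3.219 = 3.179 yr.

3.18 yr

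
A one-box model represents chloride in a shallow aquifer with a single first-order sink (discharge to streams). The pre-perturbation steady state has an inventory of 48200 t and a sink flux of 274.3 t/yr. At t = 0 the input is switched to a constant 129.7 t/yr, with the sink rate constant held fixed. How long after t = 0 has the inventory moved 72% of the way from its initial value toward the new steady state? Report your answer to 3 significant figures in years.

τ = M₀/F₀ = 48200/274.3 = 175.7 yr.
The remaining gap fraction is e^(−t/τ); 72% covered ⇒ e^(−t/τ) = 0.280.
t = −τ ln(0.280) = 175.7 × 1.273 = 223.7 yr.

224 yr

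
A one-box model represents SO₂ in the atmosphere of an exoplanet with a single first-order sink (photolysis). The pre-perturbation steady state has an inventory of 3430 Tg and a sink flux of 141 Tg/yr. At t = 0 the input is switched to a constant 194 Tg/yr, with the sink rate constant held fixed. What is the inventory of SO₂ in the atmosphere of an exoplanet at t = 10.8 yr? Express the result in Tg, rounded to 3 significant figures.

3890 Tg

Residence time τ = M₀/F₀ = 24.33 yr. The eventual steady state is M_∞ = M₀·(F₁/F₀) = 3430 × 194/141 = 4719.3 Tg.
The anomaly ΔM(t) = M(t) − M_∞ decays as ΔM₀·e^(−t/τ) with ΔM₀ = 3430 − 4719.3 = −1289 Tg.
At t = 10.8 yr, e^(−t/τ) = e^(−0.4440) = 0.6415, so ΔM = −827.1 Tg and M = 4719.3 − 827.1 = 3892.2 Tg.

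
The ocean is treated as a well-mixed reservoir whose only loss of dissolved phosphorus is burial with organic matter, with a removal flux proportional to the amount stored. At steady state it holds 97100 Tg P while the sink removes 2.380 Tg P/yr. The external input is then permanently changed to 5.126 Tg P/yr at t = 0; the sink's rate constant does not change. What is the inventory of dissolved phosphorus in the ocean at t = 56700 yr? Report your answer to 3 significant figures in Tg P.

Residence time τ = M₀/F₀ = 40800 yr. The eventual steady state is M_∞ = M₀·(F₁/F₀) = 97100 × 5.126/2.380 = 209130 Tg P.
The anomaly ΔM(t) = M(t) − M_∞ decays as ΔM₀·e^(−t/τ) with ΔM₀ = 97100 − 209130 = −112000 Tg P.
At t = 56700 yr, e^(−t/τ) = e^(−1.390) = 0.2491, so ΔM = −27910 Tg P and M = 209130 − 27910 = 181220 Tg P.

181000 Tg P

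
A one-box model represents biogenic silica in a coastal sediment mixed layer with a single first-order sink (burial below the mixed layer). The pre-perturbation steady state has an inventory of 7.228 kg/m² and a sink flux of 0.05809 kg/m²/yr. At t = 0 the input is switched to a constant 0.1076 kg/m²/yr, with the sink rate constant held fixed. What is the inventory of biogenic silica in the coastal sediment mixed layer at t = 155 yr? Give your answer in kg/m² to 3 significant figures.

τ = M₀/F₀ = 7.228/0.05809 = 124.4 yr; rate constant k = 1/τ.
New steady state M_∞ = F₁/k = F₁·τ = 0.1076 × 124.4 = 13.388 kg/m².
M(t) = M_∞ + (M₀ − M_∞)·e^(−t/τ); t/τ = 155/124.4 = 1.246, so e^(−t/τ) = 0.2877.
M(t) = 13.388 − 6.160 × 0.2877 = 11.616 kg/m².

11.6 kg/m²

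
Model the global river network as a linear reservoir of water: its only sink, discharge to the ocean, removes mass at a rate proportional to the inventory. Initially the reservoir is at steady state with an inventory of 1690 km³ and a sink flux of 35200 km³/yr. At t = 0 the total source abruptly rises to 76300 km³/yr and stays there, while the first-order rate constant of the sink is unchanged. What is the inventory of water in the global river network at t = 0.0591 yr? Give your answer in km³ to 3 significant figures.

The sink rate constant is k = F₀/M₀ = 35200/1690 = 20.83 yr⁻¹.
Solving dM/dt = F₁ − kM with M(0) = M₀ gives M(t) = F₁/k + (M₀ − F₁/k)·e^(−kt).
F₁/k = 76300/20.83 = 3663.3 km³; kt = 20.83 × 0.0591 = 1.231, e^(−kt) = 0.2920.
M(0.0591) = 3663.3 + (1690 − 3663.3) × 0.2920 = 3663.3 − 576.2 = 3087.0 km³.

3090 km³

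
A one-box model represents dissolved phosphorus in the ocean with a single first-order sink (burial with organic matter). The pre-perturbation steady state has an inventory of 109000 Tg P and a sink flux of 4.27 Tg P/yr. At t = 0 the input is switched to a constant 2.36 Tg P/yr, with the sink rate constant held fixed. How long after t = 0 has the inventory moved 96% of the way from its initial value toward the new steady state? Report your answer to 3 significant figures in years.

τ = M₀/F₀ = 109000/4.27 = 25530 yr.
The remaining gap fraction is e^(−t/τ); 96% covered ⇒ e^(−t/τ) = 0.0400.
t = −τ ln(0.0400) = 25530 × 3.219 = 82170 yr.

82200 yr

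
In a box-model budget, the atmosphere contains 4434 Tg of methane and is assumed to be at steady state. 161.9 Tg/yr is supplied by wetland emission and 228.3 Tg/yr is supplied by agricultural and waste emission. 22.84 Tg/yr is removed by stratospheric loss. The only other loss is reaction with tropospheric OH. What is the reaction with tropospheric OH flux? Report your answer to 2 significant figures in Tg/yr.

370 Tg/yr

At steady state ΣF_in = ΣF_out.
ΣF_in = 161.9 + 228.3 = 390.20 Tg/yr.
Reaction with tropospheric OH flux = ΣF_in − (22.84) = 390.20 − 22.84 = 367.4 Tg/yr.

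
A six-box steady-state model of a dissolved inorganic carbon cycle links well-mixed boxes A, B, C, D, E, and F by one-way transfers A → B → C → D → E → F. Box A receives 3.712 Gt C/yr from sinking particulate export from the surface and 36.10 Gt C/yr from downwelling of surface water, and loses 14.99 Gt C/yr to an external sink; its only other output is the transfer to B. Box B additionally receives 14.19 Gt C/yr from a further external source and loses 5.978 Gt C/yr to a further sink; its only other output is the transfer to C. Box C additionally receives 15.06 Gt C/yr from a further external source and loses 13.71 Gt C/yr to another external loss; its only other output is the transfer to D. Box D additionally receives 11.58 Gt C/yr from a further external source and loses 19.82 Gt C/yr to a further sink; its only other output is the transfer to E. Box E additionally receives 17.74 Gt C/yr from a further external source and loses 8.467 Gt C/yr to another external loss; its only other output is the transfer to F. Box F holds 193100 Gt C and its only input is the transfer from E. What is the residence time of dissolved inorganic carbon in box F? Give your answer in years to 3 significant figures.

5450 yr

Box A: F(A→B) = (3.712 + 36.10) − 14.99 = 24.822 Gt C/yr.
Box B: F(B→C) = (24.822 + 14.19) − 5.978 = 33.034 Gt C/yr.
Box C: F(C→D) = (33.034 + 15.06) − 13.71 = 34.384 Gt C/yr.
Box D: F(D→E) = (34.384 + 11.58) − 19.82 = 26.144 Gt C/yr.
Box E: F(E→F) = (26.144 + 17.74) − 8.467 = 35.417 Gt C/yr.
Box F throughput = its input = 35.417 Gt C/yr; τ = 193100 / 35.417 = 5452 yr.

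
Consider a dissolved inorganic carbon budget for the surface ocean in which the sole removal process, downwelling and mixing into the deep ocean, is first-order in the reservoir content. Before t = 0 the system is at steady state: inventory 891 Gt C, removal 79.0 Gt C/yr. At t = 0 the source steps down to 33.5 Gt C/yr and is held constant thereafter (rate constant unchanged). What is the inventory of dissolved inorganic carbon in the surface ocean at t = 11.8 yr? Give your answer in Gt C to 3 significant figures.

558 Gt C

Residence time τ = M₀/F₀ = 11.28 yr. The eventual steady state is M_∞ = M₀·(F₁/F₀) = 891 × 33.5/79.0 = 377.83 Gt C.
The anomaly ΔM(t) = M(t) − M_∞ decays as ΔM₀·e^(−t/τ) with ΔM₀ = 891 − 377.83 = 513.2 Gt C.
At t = 11.8 yr, e^(−t/τ) = e^(−1.046) = 0.3513, so ΔM = 180.3 Gt C and M = 377.83 + 180.3 = 558.08 Gt C.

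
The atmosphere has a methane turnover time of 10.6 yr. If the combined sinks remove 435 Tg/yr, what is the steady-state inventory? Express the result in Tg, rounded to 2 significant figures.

τ = M/F ⇒ M = τ × F = 10.6 × 435 = 4611 Tg.

4600 Tg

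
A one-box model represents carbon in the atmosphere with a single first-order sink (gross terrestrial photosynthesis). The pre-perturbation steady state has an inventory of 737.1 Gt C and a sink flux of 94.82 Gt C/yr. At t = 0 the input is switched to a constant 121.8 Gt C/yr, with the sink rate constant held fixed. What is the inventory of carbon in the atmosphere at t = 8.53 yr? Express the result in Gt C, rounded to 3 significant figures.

τ = M₀/F₀ = 737.1/94.82 = 7.774 yr; rate constant k = 1/τ.
New steady state M_∞ = F₁/k = F₁·τ = 121.8 × 7.774 = 946.83 Gt C.
M(t) = M_∞ + (M₀ − M_∞)·e^(−t/τ); t/τ = 8.53/7.774 = 1.097, so e^(−t/τ) = 0.3338.
M(t) = 946.83 − 209.7 × 0.3338 = 876.83 Gt C.

877 Gt C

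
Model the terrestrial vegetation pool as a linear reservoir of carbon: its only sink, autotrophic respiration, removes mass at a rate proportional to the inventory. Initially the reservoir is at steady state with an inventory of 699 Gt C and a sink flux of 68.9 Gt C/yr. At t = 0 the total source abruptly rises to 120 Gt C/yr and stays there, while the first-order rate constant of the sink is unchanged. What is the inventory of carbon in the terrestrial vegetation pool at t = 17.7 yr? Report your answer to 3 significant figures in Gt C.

1130 Gt C

τ = M₀/F₀ = 699/68.9 = 10.15 yr; rate constant k = 1/τ.
New steady state M_∞ = F₁/k = F₁·τ = 120 × 10.15 = 1217.4 Gt C.
M(t) = M_∞ + (M₀ − M_∞)·e^(−t/τ); t/τ = 17.7/10.15 = 1.745, so e^(−t/τ) = 0.1747.
M(t) = 1217.4 − 518.4 × 0.1747 = 1126.8 Gt C.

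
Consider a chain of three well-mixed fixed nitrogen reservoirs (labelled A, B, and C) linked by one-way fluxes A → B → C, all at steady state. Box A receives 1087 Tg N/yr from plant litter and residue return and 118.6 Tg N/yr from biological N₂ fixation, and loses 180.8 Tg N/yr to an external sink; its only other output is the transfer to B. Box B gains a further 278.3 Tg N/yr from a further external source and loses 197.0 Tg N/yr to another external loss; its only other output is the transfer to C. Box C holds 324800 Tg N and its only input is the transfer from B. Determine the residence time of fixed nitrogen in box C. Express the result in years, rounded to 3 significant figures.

294 yr

Box A: F(A→B) = (1087 + 118.6) − 180.8 = 1024.8 Tg N/yr.
Box B: F(B→C) = (1024.8 + 278.3) − 197.0 = 1106.1 Tg N/yr.
Box C throughput = its input = 1106.1 Tg N/yr; τ = 324800 / 1106.1 = 293.6 yr.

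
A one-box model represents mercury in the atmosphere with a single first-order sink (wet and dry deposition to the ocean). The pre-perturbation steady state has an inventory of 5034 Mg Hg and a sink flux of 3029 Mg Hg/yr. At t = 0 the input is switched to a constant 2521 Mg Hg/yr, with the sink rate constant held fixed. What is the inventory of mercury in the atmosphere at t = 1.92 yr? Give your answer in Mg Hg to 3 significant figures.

Residence time τ = M₀/F₀ = 1.662 yr. The eventual steady state is M_∞ = M₀·(F₁/F₀) = 5034 × 2521/3029 = 4189.7 Mg Hg.
The anomaly ΔM(t) = M(t) − M_∞ decays as ΔM₀·e^(−t/τ) with ΔM₀ = 5034 − 4189.7 = 844.3 Mg Hg.
At t = 1.92 yr, e^(−t/τ) = e^(−1.155) = 0.3150, so ΔM = 265.9 Mg Hg and M = 4189.7 + 265.9 = 4455.7 Mg Hg.

4460 Mg Hg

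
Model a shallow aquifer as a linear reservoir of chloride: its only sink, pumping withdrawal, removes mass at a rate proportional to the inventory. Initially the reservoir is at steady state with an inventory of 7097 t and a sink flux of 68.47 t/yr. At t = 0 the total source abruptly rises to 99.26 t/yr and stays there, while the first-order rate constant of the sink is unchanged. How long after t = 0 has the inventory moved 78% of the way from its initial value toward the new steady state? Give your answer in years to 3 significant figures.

τ = M₀/F₀ = 7097/68.47 = 103.7 yr.
The remaining gap fraction is e^(−t/τ); 78% covered ⇒ e^(−t/τ) = 0.220.
t = −τ ln(0.220) = 103.7 × 1.514 = 156.9 yr.

157 yr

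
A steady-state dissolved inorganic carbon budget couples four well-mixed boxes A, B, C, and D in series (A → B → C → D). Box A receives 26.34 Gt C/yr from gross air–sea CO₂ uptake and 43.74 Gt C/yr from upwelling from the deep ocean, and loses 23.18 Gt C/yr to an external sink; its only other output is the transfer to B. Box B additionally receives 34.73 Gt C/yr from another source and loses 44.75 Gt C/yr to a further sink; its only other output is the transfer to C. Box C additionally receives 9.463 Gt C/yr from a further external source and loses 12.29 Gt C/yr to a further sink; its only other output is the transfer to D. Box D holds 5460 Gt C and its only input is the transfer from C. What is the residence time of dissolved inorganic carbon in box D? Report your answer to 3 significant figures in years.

160 yr

Box A: F(A→B) = (26.34 + 43.74) − 23.18 = 46.900 Gt C/yr.
Box B: F(B→C) = (46.900 + 34.73) − 44.75 = 36.880 Gt C/yr.
Box C: F(C→D) = (36.880 + 9.463) − 12.29 = 34.053 Gt C/yr.
Box D throughput = its input = 34.053 Gt C/yr; τ = 5460 / 34.053 = 160.3 yr.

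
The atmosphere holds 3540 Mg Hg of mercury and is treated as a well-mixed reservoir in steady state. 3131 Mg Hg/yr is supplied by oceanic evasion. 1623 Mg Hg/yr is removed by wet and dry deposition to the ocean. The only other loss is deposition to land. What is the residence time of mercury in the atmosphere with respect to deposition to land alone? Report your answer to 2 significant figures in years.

2.3 yr

At steady state ΣF_in = ΣF_out.
ΣF_in = 3131.0 Mg Hg/yr.
Deposition to land flux = ΣF_in − (1623) = 3131.0 − 1623 = 1508 Mg Hg/yr.
τ = M / F = 3540 / 1508 = 2.347 yr.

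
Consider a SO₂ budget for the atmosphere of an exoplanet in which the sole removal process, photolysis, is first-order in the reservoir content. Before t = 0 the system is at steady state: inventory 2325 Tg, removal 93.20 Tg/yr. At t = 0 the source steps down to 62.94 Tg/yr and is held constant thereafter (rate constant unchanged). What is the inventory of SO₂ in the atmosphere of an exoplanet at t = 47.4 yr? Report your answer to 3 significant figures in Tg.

The sink rate constant is k = F₀/M₀ = 93.20/2325 = 0.04009 yr⁻¹.
Solving dM/dt = F₁ − kM with M(0) = M₀ gives M(t) = F₁/k + (M₀ − F₁/k)·e^(−kt).
F₁/k = 62.94/0.04009 = 1570.1 Tg; kt = 0.04009 × 47.4 = 1.900, e^(−kt) = 0.1496.
M(47.4) = 1570.1 + (2325 − 1570.1) × 0.1496 = 1570.1 + 112.9 = 1683.0 Tg.

1680 Tg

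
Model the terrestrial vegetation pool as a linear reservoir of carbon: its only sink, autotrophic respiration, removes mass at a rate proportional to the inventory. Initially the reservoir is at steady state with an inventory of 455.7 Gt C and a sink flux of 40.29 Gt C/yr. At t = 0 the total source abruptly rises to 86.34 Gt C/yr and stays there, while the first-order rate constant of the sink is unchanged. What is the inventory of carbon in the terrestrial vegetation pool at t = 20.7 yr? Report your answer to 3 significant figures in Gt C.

893 Gt C

τ = M₀/F₀ = 455.7/40.29 = 11.31 yr; rate constant k = 1/τ.
New steady state M_∞ = F₁/k = F₁·τ = 86.34 × 11.31 = 976.55 Gt C.
M(t) = M_∞ + (M₀ − M_∞)·e^(−t/τ); t/τ = 20.7/11.31 = 1.830, so e^(−t/τ) = 0.1604.
M(t) = 976.55 − 520.8 × 0.1604 = 893.01 Gt C.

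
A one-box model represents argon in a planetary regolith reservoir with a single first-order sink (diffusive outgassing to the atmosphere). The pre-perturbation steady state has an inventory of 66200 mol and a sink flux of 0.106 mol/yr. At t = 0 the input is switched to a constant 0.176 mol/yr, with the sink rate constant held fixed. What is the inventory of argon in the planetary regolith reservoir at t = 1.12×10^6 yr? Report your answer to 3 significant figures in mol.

τ = M₀/F₀ = 66200/0.106 = 624500 yr; rate constant k = 1/τ.
New steady state M_∞ = F₁/k = F₁·τ = 0.176 × 624500 = 109920 mol.
M(t) = M_∞ + (M₀ − M_∞)·e^(−t/τ); t/τ = 1.12×10^6/624500 = 1.793, so e^(−t/τ) = 0.1664.
M(t) = 109920 − 43720 × 0.1664 = 102640 mol.

103000 mol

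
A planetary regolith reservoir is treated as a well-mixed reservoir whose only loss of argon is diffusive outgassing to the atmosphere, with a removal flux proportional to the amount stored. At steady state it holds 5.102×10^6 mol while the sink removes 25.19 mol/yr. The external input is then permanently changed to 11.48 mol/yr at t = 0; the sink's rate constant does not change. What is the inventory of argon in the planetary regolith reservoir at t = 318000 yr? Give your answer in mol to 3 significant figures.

The sink rate constant is k = F₀/M₀ = 25.19/5.102×10^6 = 4.937×10^-6 yr⁻¹.
Solving dM/dt = F₁ − kM with M(0) = M₀ gives M(t) = F₁/k + (M₀ − F₁/k)·e^(−kt).
F₁/k = 11.48/4.937×10^-6 = 2.3252×10^6 mol; kt = 4.937×10^-6 × 318000 = 1.570, e^(−kt) = 0.2080.
M(318000) = 2.3252×10^6 + (5.102×10^6 − 2.3252×10^6) × 0.2080 = 2.3252×10^6 + 577700 = 2.9028×10^6 mol.

2.90×10^6 mol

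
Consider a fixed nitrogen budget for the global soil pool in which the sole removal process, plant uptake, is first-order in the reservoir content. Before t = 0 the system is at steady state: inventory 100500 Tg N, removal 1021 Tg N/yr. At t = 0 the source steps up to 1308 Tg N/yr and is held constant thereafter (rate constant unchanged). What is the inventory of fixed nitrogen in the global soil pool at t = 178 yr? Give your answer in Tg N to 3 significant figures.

τ = M₀/F₀ = 100500/1021 = 98.43 yr; rate constant k = 1/τ.
New steady state M_∞ = F₁/k = F₁·τ = 1308 × 98.43 = 128750 Tg N.
M(t) = M_∞ + (M₀ − M_∞)·e^(−t/τ); t/τ = 178/98.43 = 1.808, so e^(−t/τ) = 0.1639.
M(t) = 128750 − 28250 × 0.1639 = 124120 Tg N.

124000 Tg N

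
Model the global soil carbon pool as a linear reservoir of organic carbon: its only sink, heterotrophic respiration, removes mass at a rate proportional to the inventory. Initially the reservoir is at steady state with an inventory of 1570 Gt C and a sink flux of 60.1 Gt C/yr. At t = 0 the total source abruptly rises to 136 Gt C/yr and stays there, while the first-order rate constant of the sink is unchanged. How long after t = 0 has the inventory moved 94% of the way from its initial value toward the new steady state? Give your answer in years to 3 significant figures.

τ = M₀/F₀ = 1570/60.1 = 26.12 yr.
The remaining gap fraction is e^(−t/τ); 94% covered ⇒ e^(−t/τ) = 0.0600.
t = −τ ln(0.0600) = 26.12 × 2.813 = 73.50 yr.

73.5 yr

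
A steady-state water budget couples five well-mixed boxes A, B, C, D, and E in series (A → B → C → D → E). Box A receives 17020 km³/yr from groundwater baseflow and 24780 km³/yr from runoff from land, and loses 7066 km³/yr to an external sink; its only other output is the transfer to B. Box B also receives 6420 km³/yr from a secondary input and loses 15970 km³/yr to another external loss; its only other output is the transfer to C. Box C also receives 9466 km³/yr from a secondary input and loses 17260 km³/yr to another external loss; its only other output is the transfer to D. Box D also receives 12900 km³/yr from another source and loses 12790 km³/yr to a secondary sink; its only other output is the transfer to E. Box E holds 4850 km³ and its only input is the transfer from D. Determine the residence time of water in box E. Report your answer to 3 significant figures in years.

0.277 yr

Box A: F(A→B) = (17020 + 24780) − 7066 = 34734 km³/yr.
Box B: F(B→C) = (34734 + 6420) − 15970 = 25184 km³/yr.
Box C: F(C→D) = (25184 + 9466) − 17260 = 17390 km³/yr.
Box D: F(D→E) = (17390 + 12900) − 12790 = 17500 km³/yr.
Box E throughput = its input = 17500 km³/yr; τ = 4850 / 17500 = 0.2771 yr.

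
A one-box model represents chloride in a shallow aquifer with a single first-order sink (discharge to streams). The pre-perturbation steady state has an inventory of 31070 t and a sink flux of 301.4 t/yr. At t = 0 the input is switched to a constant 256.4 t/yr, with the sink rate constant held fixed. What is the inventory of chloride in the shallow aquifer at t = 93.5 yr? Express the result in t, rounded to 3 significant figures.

The sink rate constant is k = F₀/M₀ = 301.4/31070 = 0.009701 yr⁻¹.
Solving dM/dt = F₁ − kM with M(0) = M₀ gives M(t) = F₁/k + (M₀ − F₁/k)·e^(−kt).
F₁/k = 256.4/0.009701 = 26431 t; kt = 0.009701 × 93.5 = 0.9070, e^(−kt) = 0.4037.
M(93.5) = 26431 + (31070 − 26431) × 0.4037 = 26431 + 1873 = 28304 t.

28300 t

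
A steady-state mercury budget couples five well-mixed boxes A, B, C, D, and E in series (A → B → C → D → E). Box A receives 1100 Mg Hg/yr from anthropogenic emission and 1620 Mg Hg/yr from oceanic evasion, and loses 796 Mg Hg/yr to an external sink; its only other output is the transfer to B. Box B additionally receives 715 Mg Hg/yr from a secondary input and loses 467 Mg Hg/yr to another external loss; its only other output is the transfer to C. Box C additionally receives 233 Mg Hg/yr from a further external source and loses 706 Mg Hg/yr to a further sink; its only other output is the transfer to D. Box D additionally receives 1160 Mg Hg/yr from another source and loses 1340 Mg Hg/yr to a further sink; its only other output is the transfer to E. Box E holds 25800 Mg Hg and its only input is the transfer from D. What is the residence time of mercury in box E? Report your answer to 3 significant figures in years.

17.0 yr

Box A: F(A→B) = (1100 + 1620) − 796 = 1924.0 Mg Hg/yr.
Box B: F(B→C) = (1924.0 + 715) − 467 = 2172.0 Mg Hg/yr.
Box C: F(C→D) = (2172.0 + 233) − 706 = 1699.0 Mg Hg/yr.
Box D: F(D→E) = (1699.0 + 1160) − 1340 = 1519.0 Mg Hg/yr.
Box E throughput = its input = 1519.0 Mg Hg/yr; τ = 25800 / 1519.0 = 16.98 yr.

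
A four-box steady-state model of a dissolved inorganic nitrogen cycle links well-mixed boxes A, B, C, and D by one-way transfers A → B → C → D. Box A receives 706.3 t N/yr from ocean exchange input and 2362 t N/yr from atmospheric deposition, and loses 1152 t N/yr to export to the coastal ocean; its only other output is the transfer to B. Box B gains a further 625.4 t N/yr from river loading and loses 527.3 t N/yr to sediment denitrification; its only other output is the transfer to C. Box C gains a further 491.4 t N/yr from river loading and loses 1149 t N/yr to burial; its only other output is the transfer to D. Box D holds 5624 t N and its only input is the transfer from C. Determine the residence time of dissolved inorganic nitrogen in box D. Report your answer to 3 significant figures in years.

4.15 yr

Box A: F(A→B) = (706.3 + 2362) − 1152 = 1916.3 t N/yr.
Box B: F(B→C) = (1916.3 + 625.4) − 527.3 = 2014.4 t N/yr.
Box C: F(C→D) = (2014.4 + 491.4) − 1149 = 1356.8 t N/yr.
Box D throughput = its input = 1356.8 t N/yr; τ = 5624 / 1356.8 = 4.145 yr.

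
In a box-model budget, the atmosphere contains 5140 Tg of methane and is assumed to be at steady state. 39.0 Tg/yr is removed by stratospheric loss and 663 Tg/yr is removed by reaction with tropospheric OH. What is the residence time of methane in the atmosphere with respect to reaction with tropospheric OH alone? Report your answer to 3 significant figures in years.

7.75 yr

Residence time with respect to a single sink: τ = M / F_sink.
τ = 5140 / 663 = 7.753 yr.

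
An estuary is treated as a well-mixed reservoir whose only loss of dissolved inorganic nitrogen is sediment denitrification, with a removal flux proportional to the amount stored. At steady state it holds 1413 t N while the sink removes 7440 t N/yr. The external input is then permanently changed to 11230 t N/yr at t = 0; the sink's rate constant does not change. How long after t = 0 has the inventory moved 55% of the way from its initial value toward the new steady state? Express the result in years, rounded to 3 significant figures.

0.152 yr

τ = M₀/F₀ = 1413/7440 = 0.1899 yr.
The remaining gap fraction is e^(−t/τ); 55% covered ⇒ e^(−t/τ) = 0.450.
t = −τ ln(0.450) = 0.1899 × 0.7985 = 0.1517 yr.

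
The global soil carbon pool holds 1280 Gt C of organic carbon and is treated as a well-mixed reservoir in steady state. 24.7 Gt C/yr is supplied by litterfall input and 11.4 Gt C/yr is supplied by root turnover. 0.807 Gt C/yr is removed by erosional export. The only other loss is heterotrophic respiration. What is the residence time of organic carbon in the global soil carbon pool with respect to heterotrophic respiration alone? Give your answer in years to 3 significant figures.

36.3 yr

At steady state ΣF_in = ΣF_out.
ΣF_in = 24.7 + 11.4 = 36.100 Gt C/yr.
Heterotrophic respiration flux = ΣF_in − (0.807) = 36.100 − 0.8070 = 35.29 Gt C/yr.
τ = M / F = 1280 / 35.29 = 36.27 yr.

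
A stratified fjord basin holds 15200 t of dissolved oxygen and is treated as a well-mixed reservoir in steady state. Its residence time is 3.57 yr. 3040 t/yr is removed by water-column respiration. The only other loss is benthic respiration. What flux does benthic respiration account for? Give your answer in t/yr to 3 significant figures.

Total removal F = M/τ = 15200 / 3.57 = 4258 t/yr.
Benthic respiration = F − (3040) = 4258 − 3040 = 1218 t/yr.

1220 t/yr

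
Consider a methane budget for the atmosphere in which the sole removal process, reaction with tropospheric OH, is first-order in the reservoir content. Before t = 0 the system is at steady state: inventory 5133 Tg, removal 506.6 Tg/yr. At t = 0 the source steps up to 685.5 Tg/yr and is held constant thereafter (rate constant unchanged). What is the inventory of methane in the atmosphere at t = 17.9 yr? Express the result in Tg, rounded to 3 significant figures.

The sink rate constant is k = F₀/M₀ = 506.6/5133 = 0.09869 yr⁻¹.
Solving dM/dt = F₁ − kM with M(0) = M₀ gives M(t) = F₁/k + (M₀ − F₁/k)·e^(−kt).
F₁/k = 685.5/0.09869 = 6945.7 Tg; kt = 0.09869 × 17.9 = 1.767, e^(−kt) = 0.1709.
M(17.9) = 6945.7 + (5133 − 6945.7) × 0.1709 = 6945.7 − 309.8 = 6635.9 Tg.

6640 Tg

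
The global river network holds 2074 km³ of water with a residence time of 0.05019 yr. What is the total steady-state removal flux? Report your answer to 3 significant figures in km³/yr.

41300 km³/yr

F = M / τ = 2074 / 0.05019 = 41320 km³/yr.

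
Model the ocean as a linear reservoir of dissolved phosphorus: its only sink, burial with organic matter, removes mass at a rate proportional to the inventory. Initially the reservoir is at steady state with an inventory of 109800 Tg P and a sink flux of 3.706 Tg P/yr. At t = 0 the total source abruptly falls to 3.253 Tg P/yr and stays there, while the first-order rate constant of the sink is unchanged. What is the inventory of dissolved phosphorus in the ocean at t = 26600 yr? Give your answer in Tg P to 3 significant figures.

The sink rate constant is k = F₀/M₀ = 3.706/109800 = 3.375×10^-5 yr⁻¹.
Solving dM/dt = F₁ − kM with M(0) = M₀ gives M(t) = F₁/k + (M₀ − F₁/k)·e^(−kt).
F₁/k = 3.253/3.375×10^-5 = 96379 Tg P; kt = 3.375×10^-5 × 26600 = 0.8978, e^(−kt) = 0.4075.
M(26600) = 96379 + (109800 − 96379) × 0.4075 = 96379 + 5469 = 101850 Tg P.

102000 Tg P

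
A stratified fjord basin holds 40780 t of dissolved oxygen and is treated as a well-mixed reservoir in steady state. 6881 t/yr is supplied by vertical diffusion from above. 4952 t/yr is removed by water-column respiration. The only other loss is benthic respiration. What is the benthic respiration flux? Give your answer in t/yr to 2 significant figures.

1900 t/yr

At steady state ΣF_in = ΣF_out.
ΣF_in = 6881.0 t/yr.
Benthic respiration flux = ΣF_in − (4952) = 6881.0 − 4952 = 1929 t/yr.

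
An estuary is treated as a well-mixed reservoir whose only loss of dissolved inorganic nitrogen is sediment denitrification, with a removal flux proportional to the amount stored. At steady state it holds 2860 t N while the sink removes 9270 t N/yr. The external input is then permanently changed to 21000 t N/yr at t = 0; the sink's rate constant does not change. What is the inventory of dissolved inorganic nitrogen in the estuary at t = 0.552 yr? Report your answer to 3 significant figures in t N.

Residence time τ = M₀/F₀ = 0.3085 yr. The eventual steady state is M_∞ = M₀·(F₁/F₀) = 2860 × 21000/9270 = 6479.0 t N.
The anomaly ΔM(t) = M(t) − M_∞ decays as ΔM₀·e^(−t/τ) with ΔM₀ = 2860 − 6479.0 = −3619 t N.
At t = 0.552 yr, e^(−t/τ) = e^(−1.789) = 0.1671, so ΔM = −604.7 t N and M = 6479.0 − 604.7 = 5874.2 t N.

5870 t N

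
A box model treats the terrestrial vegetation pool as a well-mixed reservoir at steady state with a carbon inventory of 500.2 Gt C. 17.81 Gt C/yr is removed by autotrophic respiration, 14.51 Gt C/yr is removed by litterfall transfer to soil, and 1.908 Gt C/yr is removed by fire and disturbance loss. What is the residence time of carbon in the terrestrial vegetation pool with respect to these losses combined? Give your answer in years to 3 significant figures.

14.6 yr

Total removal = 17.81 + 14.51 + 1.908 = 34.228 Gt C/yr.
τ = M / ΣF_out = 500.2 / 34.228 = 14.61 yr.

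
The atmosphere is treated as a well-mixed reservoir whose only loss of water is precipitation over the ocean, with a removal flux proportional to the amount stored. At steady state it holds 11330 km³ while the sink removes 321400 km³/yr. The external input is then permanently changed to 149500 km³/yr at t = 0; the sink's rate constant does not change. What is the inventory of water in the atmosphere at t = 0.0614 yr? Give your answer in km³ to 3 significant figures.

6330 km³

The sink rate constant is k = F₀/M₀ = 321400/11330 = 28.37 yr⁻¹.
Solving dM/dt = F₁ − kM with M(0) = M₀ gives M(t) = F₁/k + (M₀ − F₁/k)·e^(−kt).
F₁/k = 149500/28.37 = 5270.2 km³; kt = 28.37 × 0.0614 = 1.742, e^(−kt) = 0.1752.
M(0.0614) = 5270.2 + (11330 − 5270.2) × 0.1752 = 5270.2 + 1062 = 6331.9 km³.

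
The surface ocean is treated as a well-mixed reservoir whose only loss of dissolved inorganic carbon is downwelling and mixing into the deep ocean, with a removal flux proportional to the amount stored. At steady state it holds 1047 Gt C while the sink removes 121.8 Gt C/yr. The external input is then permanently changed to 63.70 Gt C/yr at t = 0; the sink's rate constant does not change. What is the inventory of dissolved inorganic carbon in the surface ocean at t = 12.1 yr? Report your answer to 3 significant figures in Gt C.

670 Gt C

Residence time τ = M₀/F₀ = 8.596 yr. The eventual steady state is M_∞ = M₀·(F₁/F₀) = 1047 × 63.70/121.8 = 547.57 Gt C.
The anomaly ΔM(t) = M(t) − M_∞ decays as ΔM₀·e^(−t/τ) with ΔM₀ = 1047 − 547.57 = 499.4 Gt C.
At t = 12.1 yr, e^(−t/τ) = e^(−1.408) = 0.2447, so ΔM = 122.2 Gt C and M = 547.57 + 122.2 = 669.79 Gt C.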